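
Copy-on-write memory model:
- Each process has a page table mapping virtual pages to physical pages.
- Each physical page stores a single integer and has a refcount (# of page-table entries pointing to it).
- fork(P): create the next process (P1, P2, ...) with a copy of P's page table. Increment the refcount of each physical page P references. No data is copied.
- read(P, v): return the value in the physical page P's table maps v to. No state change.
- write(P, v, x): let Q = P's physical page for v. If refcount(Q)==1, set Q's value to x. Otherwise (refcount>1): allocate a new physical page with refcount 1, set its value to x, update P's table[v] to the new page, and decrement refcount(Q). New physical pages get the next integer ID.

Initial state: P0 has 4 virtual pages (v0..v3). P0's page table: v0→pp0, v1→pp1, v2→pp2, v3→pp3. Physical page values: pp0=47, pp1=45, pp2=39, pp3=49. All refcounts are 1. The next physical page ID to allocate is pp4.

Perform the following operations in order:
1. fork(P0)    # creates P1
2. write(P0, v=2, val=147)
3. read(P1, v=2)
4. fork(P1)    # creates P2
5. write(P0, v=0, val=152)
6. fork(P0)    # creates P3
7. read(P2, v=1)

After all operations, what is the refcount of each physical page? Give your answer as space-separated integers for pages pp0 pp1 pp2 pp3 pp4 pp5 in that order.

Op 1: fork(P0) -> P1. 4 ppages; refcounts: pp0:2 pp1:2 pp2:2 pp3:2
Op 2: write(P0, v2, 147). refcount(pp2)=2>1 -> COPY to pp4. 5 ppages; refcounts: pp0:2 pp1:2 pp2:1 pp3:2 pp4:1
Op 3: read(P1, v2) -> 39. No state change.
Op 4: fork(P1) -> P2. 5 ppages; refcounts: pp0:3 pp1:3 pp2:2 pp3:3 pp4:1
Op 5: write(P0, v0, 152). refcount(pp0)=3>1 -> COPY to pp5. 6 ppages; refcounts: pp0:2 pp1:3 pp2:2 pp3:3 pp4:1 pp5:1
Op 6: fork(P0) -> P3. 6 ppages; refcounts: pp0:2 pp1:4 pp2:2 pp3:4 pp4:2 pp5:2
Op 7: read(P2, v1) -> 45. No state change.

Answer: 2 4 2 4 2 2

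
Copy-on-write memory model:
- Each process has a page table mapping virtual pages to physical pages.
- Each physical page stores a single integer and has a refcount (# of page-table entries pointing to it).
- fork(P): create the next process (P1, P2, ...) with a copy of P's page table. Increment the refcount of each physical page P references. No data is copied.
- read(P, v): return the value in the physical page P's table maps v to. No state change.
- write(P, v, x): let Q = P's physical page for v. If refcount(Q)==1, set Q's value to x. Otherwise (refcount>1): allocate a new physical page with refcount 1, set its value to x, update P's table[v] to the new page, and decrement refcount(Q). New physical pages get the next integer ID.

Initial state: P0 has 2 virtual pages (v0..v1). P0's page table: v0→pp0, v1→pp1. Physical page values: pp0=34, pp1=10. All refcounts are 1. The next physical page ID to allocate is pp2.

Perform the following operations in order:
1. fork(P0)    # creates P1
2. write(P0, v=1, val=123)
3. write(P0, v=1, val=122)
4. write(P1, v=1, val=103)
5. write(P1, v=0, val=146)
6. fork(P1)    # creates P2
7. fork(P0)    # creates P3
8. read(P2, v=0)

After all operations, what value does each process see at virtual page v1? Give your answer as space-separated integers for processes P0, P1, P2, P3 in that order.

Answer: 122 103 103 122

Derivation:
Op 1: fork(P0) -> P1. 2 ppages; refcounts: pp0:2 pp1:2
Op 2: write(P0, v1, 123). refcount(pp1)=2>1 -> COPY to pp2. 3 ppages; refcounts: pp0:2 pp1:1 pp2:1
Op 3: write(P0, v1, 122). refcount(pp2)=1 -> write in place. 3 ppages; refcounts: pp0:2 pp1:1 pp2:1
Op 4: write(P1, v1, 103). refcount(pp1)=1 -> write in place. 3 ppages; refcounts: pp0:2 pp1:1 pp2:1
Op 5: write(P1, v0, 146). refcount(pp0)=2>1 -> COPY to pp3. 4 ppages; refcounts: pp0:1 pp1:1 pp2:1 pp3:1
Op 6: fork(P1) -> P2. 4 ppages; refcounts: pp0:1 pp1:2 pp2:1 pp3:2
Op 7: fork(P0) -> P3. 4 ppages; refcounts: pp0:2 pp1:2 pp2:2 pp3:2
Op 8: read(P2, v0) -> 146. No state change.
P0: v1 -> pp2 = 122
P1: v1 -> pp1 = 103
P2: v1 -> pp1 = 103
P3: v1 -> pp2 = 122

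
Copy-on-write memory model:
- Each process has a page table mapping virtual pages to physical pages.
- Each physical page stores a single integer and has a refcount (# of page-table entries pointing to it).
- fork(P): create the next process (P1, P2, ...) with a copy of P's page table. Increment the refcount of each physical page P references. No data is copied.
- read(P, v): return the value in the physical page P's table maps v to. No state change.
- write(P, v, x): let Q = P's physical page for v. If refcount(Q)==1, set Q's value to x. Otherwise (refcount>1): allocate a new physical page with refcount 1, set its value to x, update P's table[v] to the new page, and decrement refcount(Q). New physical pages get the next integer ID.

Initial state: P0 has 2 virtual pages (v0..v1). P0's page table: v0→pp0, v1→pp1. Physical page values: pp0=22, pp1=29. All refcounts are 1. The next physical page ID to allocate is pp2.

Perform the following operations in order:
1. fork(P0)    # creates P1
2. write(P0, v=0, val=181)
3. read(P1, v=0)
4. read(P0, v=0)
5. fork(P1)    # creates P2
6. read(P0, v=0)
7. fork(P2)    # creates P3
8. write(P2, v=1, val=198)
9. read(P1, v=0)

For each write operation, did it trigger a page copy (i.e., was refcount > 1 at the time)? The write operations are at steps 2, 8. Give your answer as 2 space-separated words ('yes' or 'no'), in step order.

Op 1: fork(P0) -> P1. 2 ppages; refcounts: pp0:2 pp1:2
Op 2: write(P0, v0, 181). refcount(pp0)=2>1 -> COPY to pp2. 3 ppages; refcounts: pp0:1 pp1:2 pp2:1
Op 3: read(P1, v0) -> 22. No state change.
Op 4: read(P0, v0) -> 181. No state change.
Op 5: fork(P1) -> P2. 3 ppages; refcounts: pp0:2 pp1:3 pp2:1
Op 6: read(P0, v0) -> 181. No state change.
Op 7: fork(P2) -> P3. 3 ppages; refcounts: pp0:3 pp1:4 pp2:1
Op 8: write(P2, v1, 198). refcount(pp1)=4>1 -> COPY to pp3. 4 ppages; refcounts: pp0:3 pp1:3 pp2:1 pp3:1
Op 9: read(P1, v0) -> 22. No state change.

yes yes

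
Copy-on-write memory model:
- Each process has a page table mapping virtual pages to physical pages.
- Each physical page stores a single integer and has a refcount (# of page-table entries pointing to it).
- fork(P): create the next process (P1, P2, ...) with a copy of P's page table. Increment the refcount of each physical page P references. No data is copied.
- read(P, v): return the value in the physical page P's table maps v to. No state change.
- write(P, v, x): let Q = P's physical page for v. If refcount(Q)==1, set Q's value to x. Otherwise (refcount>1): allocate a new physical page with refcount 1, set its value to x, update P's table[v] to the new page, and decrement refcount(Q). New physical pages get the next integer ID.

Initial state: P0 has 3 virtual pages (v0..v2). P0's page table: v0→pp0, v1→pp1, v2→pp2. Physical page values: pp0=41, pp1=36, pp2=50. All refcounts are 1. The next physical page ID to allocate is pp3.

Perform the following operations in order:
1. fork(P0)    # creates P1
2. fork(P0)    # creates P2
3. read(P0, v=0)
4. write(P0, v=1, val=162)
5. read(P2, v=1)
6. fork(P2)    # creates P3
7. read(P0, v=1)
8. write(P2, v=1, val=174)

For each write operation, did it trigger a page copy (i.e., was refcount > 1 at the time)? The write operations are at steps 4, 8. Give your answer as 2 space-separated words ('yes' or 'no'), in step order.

Op 1: fork(P0) -> P1. 3 ppages; refcounts: pp0:2 pp1:2 pp2:2
Op 2: fork(P0) -> P2. 3 ppages; refcounts: pp0:3 pp1:3 pp2:3
Op 3: read(P0, v0) -> 41. No state change.
Op 4: write(P0, v1, 162). refcount(pp1)=3>1 -> COPY to pp3. 4 ppages; refcounts: pp0:3 pp1:2 pp2:3 pp3:1
Op 5: read(P2, v1) -> 36. No state change.
Op 6: fork(P2) -> P3. 4 ppages; refcounts: pp0:4 pp1:3 pp2:4 pp3:1
Op 7: read(P0, v1) -> 162. No state change.
Op 8: write(P2, v1, 174). refcount(pp1)=3>1 -> COPY to pp4. 5 ppages; refcounts: pp0:4 pp1:2 pp2:4 pp3:1 pp4:1

yes yes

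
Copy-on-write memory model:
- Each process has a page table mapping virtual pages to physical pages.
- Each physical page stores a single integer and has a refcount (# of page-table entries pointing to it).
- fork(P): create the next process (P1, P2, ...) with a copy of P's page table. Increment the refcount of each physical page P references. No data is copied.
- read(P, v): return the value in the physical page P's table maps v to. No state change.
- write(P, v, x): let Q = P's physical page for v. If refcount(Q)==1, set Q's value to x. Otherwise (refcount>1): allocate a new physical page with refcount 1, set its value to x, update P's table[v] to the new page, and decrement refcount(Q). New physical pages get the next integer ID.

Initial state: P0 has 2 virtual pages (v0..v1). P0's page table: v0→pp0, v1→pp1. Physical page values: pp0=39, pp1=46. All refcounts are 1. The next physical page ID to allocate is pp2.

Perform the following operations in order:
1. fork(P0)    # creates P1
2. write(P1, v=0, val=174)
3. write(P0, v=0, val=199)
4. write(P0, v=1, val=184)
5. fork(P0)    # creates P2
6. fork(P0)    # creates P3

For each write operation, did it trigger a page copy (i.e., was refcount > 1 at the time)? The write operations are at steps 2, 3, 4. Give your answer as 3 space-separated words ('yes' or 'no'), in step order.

Op 1: fork(P0) -> P1. 2 ppages; refcounts: pp0:2 pp1:2
Op 2: write(P1, v0, 174). refcount(pp0)=2>1 -> COPY to pp2. 3 ppages; refcounts: pp0:1 pp1:2 pp2:1
Op 3: write(P0, v0, 199). refcount(pp0)=1 -> write in place. 3 ppages; refcounts: pp0:1 pp1:2 pp2:1
Op 4: write(P0, v1, 184). refcount(pp1)=2>1 -> COPY to pp3. 4 ppages; refcounts: pp0:1 pp1:1 pp2:1 pp3:1
Op 5: fork(P0) -> P2. 4 ppages; refcounts: pp0:2 pp1:1 pp2:1 pp3:2
Op 6: fork(P0) -> P3. 4 ppages; refcounts: pp0:3 pp1:1 pp2:1 pp3:3

yes no yes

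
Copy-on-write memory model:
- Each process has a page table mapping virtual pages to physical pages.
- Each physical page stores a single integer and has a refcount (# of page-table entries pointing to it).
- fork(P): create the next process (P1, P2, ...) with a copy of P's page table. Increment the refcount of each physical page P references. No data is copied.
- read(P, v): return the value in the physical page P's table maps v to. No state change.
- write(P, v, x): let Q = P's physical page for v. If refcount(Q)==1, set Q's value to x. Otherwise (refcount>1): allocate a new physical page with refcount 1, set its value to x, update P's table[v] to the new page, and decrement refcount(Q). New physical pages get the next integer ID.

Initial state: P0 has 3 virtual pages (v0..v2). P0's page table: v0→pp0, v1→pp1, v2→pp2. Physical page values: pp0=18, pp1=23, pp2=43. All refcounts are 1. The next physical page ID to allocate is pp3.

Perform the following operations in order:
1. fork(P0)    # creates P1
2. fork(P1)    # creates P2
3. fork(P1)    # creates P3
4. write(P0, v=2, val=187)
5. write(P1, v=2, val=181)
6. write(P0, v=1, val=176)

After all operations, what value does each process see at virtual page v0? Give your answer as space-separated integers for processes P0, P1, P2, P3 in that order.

Answer: 18 18 18 18

Derivation:
Op 1: fork(P0) -> P1. 3 ppages; refcounts: pp0:2 pp1:2 pp2:2
Op 2: fork(P1) -> P2. 3 ppages; refcounts: pp0:3 pp1:3 pp2:3
Op 3: fork(P1) -> P3. 3 ppages; refcounts: pp0:4 pp1:4 pp2:4
Op 4: write(P0, v2, 187). refcount(pp2)=4>1 -> COPY to pp3. 4 ppages; refcounts: pp0:4 pp1:4 pp2:3 pp3:1
Op 5: write(P1, v2, 181). refcount(pp2)=3>1 -> COPY to pp4. 5 ppages; refcounts: pp0:4 pp1:4 pp2:2 pp3:1 pp4:1
Op 6: write(P0, v1, 176). refcount(pp1)=4>1 -> COPY to pp5. 6 ppages; refcounts: pp0:4 pp1:3 pp2:2 pp3:1 pp4:1 pp5:1
P0: v0 -> pp0 = 18
P1: v0 -> pp0 = 18
P2: v0 -> pp0 = 18
P3: v0 -> pp0 = 18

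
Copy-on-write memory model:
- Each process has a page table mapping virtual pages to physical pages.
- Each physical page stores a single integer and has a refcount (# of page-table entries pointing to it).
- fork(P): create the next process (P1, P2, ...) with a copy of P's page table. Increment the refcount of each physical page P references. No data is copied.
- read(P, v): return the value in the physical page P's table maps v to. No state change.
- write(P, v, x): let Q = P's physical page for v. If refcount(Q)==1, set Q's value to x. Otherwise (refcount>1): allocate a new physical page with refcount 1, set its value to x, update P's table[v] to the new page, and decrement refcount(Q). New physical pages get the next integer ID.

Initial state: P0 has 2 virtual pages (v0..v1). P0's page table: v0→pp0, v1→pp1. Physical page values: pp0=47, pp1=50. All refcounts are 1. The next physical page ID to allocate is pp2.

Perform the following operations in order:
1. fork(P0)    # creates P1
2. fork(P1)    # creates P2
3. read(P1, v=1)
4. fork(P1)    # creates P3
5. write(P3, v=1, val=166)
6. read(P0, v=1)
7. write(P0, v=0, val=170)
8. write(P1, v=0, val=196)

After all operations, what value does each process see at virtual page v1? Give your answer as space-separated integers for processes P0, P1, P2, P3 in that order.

Answer: 50 50 50 166

Derivation:
Op 1: fork(P0) -> P1. 2 ppages; refcounts: pp0:2 pp1:2
Op 2: fork(P1) -> P2. 2 ppages; refcounts: pp0:3 pp1:3
Op 3: read(P1, v1) -> 50. No state change.
Op 4: fork(P1) -> P3. 2 ppages; refcounts: pp0:4 pp1:4
Op 5: write(P3, v1, 166). refcount(pp1)=4>1 -> COPY to pp2. 3 ppages; refcounts: pp0:4 pp1:3 pp2:1
Op 6: read(P0, v1) -> 50. No state change.
Op 7: write(P0, v0, 170). refcount(pp0)=4>1 -> COPY to pp3. 4 ppages; refcounts: pp0:3 pp1:3 pp2:1 pp3:1
Op 8: write(P1, v0, 196). refcount(pp0)=3>1 -> COPY to pp4. 5 ppages; refcounts: pp0:2 pp1:3 pp2:1 pp3:1 pp4:1
P0: v1 -> pp1 = 50
P1: v1 -> pp1 = 50
P2: v1 -> pp1 = 50
P3: v1 -> pp2 = 166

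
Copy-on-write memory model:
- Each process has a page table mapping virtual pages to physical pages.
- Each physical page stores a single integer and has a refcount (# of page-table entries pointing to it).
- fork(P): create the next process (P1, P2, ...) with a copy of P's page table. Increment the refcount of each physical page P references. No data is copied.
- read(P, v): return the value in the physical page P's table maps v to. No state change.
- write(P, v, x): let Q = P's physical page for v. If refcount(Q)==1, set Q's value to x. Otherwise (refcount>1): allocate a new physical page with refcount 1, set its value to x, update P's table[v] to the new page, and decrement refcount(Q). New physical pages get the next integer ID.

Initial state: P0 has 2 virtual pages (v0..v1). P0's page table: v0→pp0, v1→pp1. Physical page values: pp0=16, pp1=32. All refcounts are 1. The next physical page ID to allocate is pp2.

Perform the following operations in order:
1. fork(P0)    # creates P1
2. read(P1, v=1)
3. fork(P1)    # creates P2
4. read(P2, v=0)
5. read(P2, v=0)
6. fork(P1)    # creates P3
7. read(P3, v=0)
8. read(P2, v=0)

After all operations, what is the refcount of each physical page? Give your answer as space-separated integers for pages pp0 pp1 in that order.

Answer: 4 4

Derivation:
Op 1: fork(P0) -> P1. 2 ppages; refcounts: pp0:2 pp1:2
Op 2: read(P1, v1) -> 32. No state change.
Op 3: fork(P1) -> P2. 2 ppages; refcounts: pp0:3 pp1:3
Op 4: read(P2, v0) -> 16. No state change.
Op 5: read(P2, v0) -> 16. No state change.
Op 6: fork(P1) -> P3. 2 ppages; refcounts: pp0:4 pp1:4
Op 7: read(P3, v0) -> 16. No state change.
Op 8: read(P2, v0) -> 16. No state change.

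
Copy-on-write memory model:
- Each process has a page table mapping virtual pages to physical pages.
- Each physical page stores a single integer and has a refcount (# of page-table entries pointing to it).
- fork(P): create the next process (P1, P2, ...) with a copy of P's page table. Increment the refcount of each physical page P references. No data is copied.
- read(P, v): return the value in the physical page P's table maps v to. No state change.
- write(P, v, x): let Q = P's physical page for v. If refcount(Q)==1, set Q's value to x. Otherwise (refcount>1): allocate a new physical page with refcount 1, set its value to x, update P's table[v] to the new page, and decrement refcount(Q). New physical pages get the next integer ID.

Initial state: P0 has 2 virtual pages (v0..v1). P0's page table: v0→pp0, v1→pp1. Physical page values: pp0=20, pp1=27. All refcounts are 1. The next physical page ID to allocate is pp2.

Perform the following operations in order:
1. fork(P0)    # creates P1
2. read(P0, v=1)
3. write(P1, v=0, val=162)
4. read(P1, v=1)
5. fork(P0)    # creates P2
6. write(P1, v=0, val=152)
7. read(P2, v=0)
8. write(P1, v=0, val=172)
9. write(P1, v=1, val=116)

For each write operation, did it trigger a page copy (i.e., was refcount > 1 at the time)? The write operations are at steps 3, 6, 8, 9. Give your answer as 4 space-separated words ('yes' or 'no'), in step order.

Op 1: fork(P0) -> P1. 2 ppages; refcounts: pp0:2 pp1:2
Op 2: read(P0, v1) -> 27. No state change.
Op 3: write(P1, v0, 162). refcount(pp0)=2>1 -> COPY to pp2. 3 ppages; refcounts: pp0:1 pp1:2 pp2:1
Op 4: read(P1, v1) -> 27. No state change.
Op 5: fork(P0) -> P2. 3 ppages; refcounts: pp0:2 pp1:3 pp2:1
Op 6: write(P1, v0, 152). refcount(pp2)=1 -> write in place. 3 ppages; refcounts: pp0:2 pp1:3 pp2:1
Op 7: read(P2, v0) -> 20. No state change.
Op 8: write(P1, v0, 172). refcount(pp2)=1 -> write in place. 3 ppages; refcounts: pp0:2 pp1:3 pp2:1
Op 9: write(P1, v1, 116). refcount(pp1)=3>1 -> COPY to pp3. 4 ppages; refcounts: pp0:2 pp1:2 pp2:1 pp3:1

yes no no yes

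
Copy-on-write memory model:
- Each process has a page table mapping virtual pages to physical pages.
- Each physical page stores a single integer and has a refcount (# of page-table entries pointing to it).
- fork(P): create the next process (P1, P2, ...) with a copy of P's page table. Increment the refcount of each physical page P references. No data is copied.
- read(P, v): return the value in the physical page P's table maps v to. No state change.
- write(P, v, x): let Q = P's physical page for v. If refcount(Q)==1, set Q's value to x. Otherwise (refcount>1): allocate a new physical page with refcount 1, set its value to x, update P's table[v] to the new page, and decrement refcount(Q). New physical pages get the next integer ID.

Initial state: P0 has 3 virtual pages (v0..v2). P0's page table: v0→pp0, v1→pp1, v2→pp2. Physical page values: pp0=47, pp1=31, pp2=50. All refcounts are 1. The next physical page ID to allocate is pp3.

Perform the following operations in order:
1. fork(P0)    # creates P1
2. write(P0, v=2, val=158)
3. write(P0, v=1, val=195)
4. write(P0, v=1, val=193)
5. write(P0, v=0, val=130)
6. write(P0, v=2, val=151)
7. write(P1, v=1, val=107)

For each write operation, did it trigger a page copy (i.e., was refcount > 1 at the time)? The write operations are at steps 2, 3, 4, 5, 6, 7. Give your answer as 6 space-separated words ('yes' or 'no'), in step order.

Op 1: fork(P0) -> P1. 3 ppages; refcounts: pp0:2 pp1:2 pp2:2
Op 2: write(P0, v2, 158). refcount(pp2)=2>1 -> COPY to pp3. 4 ppages; refcounts: pp0:2 pp1:2 pp2:1 pp3:1
Op 3: write(P0, v1, 195). refcount(pp1)=2>1 -> COPY to pp4. 5 ppages; refcounts: pp0:2 pp1:1 pp2:1 pp3:1 pp4:1
Op 4: write(P0, v1, 193). refcount(pp4)=1 -> write in place. 5 ppages; refcounts: pp0:2 pp1:1 pp2:1 pp3:1 pp4:1
Op 5: write(P0, v0, 130). refcount(pp0)=2>1 -> COPY to pp5. 6 ppages; refcounts: pp0:1 pp1:1 pp2:1 pp3:1 pp4:1 pp5:1
Op 6: write(P0, v2, 151). refcount(pp3)=1 -> write in place. 6 ppages; refcounts: pp0:1 pp1:1 pp2:1 pp3:1 pp4:1 pp5:1
Op 7: write(P1, v1, 107). refcount(pp1)=1 -> write in place. 6 ppages; refcounts: pp0:1 pp1:1 pp2:1 pp3:1 pp4:1 pp5:1

yes yes no yes no no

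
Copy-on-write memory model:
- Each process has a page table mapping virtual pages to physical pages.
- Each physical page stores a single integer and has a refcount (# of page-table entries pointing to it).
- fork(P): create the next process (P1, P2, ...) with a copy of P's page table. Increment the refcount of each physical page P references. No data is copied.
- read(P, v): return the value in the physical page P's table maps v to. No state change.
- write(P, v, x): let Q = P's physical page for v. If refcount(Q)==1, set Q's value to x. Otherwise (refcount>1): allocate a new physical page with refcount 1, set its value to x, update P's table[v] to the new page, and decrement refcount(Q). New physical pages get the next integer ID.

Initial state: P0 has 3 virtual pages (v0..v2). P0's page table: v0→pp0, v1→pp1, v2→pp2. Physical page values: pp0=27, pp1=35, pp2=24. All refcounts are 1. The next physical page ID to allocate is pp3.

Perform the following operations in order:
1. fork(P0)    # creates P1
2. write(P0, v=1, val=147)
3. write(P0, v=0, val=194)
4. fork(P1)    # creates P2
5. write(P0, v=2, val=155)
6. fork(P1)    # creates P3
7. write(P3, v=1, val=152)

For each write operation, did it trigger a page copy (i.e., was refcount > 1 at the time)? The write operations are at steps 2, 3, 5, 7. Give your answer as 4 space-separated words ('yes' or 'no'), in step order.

Op 1: fork(P0) -> P1. 3 ppages; refcounts: pp0:2 pp1:2 pp2:2
Op 2: write(P0, v1, 147). refcount(pp1)=2>1 -> COPY to pp3. 4 ppages; refcounts: pp0:2 pp1:1 pp2:2 pp3:1
Op 3: write(P0, v0, 194). refcount(pp0)=2>1 -> COPY to pp4. 5 ppages; refcounts: pp0:1 pp1:1 pp2:2 pp3:1 pp4:1
Op 4: fork(P1) -> P2. 5 ppages; refcounts: pp0:2 pp1:2 pp2:3 pp3:1 pp4:1
Op 5: write(P0, v2, 155). refcount(pp2)=3>1 -> COPY to pp5. 6 ppages; refcounts: pp0:2 pp1:2 pp2:2 pp3:1 pp4:1 pp5:1
Op 6: fork(P1) -> P3. 6 ppages; refcounts: pp0:3 pp1:3 pp2:3 pp3:1 pp4:1 pp5:1
Op 7: write(P3, v1, 152). refcount(pp1)=3>1 -> COPY to pp6. 7 ppages; refcounts: pp0:3 pp1:2 pp2:3 pp3:1 pp4:1 pp5:1 pp6:1

yes yes yes yes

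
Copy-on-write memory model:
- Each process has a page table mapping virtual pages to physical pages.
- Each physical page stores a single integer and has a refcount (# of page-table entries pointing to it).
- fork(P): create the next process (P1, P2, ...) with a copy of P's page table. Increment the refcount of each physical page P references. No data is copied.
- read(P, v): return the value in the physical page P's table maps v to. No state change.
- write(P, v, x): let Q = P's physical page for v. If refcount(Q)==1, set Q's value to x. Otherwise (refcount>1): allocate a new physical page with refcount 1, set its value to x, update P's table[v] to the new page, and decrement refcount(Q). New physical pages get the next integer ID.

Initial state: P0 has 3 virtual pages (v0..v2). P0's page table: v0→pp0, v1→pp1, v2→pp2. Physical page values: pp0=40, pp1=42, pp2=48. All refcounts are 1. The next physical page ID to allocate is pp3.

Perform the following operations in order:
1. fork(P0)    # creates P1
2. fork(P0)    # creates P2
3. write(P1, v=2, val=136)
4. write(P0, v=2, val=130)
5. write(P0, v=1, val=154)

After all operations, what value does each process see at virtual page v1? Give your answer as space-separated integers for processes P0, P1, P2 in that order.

Answer: 154 42 42

Derivation:
Op 1: fork(P0) -> P1. 3 ppages; refcounts: pp0:2 pp1:2 pp2:2
Op 2: fork(P0) -> P2. 3 ppages; refcounts: pp0:3 pp1:3 pp2:3
Op 3: write(P1, v2, 136). refcount(pp2)=3>1 -> COPY to pp3. 4 ppages; refcounts: pp0:3 pp1:3 pp2:2 pp3:1
Op 4: write(P0, v2, 130). refcount(pp2)=2>1 -> COPY to pp4. 5 ppages; refcounts: pp0:3 pp1:3 pp2:1 pp3:1 pp4:1
Op 5: write(P0, v1, 154). refcount(pp1)=3>1 -> COPY to pp5. 6 ppages; refcounts: pp0:3 pp1:2 pp2:1 pp3:1 pp4:1 pp5:1
P0: v1 -> pp5 = 154
P1: v1 -> pp1 = 42
P2: v1 -> pp1 = 42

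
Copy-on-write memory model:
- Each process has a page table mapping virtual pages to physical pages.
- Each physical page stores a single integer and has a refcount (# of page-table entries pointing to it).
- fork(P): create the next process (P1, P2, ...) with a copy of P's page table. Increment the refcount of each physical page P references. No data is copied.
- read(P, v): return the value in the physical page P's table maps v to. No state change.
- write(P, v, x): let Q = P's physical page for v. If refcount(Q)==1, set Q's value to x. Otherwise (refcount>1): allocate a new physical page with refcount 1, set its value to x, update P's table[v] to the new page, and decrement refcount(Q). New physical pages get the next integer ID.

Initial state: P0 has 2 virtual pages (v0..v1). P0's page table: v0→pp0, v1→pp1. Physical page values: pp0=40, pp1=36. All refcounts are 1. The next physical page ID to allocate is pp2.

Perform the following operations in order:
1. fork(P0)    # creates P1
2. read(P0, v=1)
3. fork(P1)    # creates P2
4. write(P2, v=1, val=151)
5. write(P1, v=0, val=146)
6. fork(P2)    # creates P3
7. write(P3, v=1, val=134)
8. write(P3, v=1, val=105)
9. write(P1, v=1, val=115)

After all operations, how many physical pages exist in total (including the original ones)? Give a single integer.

Answer: 6

Derivation:
Op 1: fork(P0) -> P1. 2 ppages; refcounts: pp0:2 pp1:2
Op 2: read(P0, v1) -> 36. No state change.
Op 3: fork(P1) -> P2. 2 ppages; refcounts: pp0:3 pp1:3
Op 4: write(P2, v1, 151). refcount(pp1)=3>1 -> COPY to pp2. 3 ppages; refcounts: pp0:3 pp1:2 pp2:1
Op 5: write(P1, v0, 146). refcount(pp0)=3>1 -> COPY to pp3. 4 ppages; refcounts: pp0:2 pp1:2 pp2:1 pp3:1
Op 6: fork(P2) -> P3. 4 ppages; refcounts: pp0:3 pp1:2 pp2:2 pp3:1
Op 7: write(P3, v1, 134). refcount(pp2)=2>1 -> COPY to pp4. 5 ppages; refcounts: pp0:3 pp1:2 pp2:1 pp3:1 pp4:1
Op 8: write(P3, v1, 105). refcount(pp4)=1 -> write in place. 5 ppages; refcounts: pp0:3 pp1:2 pp2:1 pp3:1 pp4:1
Op 9: write(P1, v1, 115). refcount(pp1)=2>1 -> COPY to pp5. 6 ppages; refcounts: pp0:3 pp1:1 pp2:1 pp3:1 pp4:1 pp5:1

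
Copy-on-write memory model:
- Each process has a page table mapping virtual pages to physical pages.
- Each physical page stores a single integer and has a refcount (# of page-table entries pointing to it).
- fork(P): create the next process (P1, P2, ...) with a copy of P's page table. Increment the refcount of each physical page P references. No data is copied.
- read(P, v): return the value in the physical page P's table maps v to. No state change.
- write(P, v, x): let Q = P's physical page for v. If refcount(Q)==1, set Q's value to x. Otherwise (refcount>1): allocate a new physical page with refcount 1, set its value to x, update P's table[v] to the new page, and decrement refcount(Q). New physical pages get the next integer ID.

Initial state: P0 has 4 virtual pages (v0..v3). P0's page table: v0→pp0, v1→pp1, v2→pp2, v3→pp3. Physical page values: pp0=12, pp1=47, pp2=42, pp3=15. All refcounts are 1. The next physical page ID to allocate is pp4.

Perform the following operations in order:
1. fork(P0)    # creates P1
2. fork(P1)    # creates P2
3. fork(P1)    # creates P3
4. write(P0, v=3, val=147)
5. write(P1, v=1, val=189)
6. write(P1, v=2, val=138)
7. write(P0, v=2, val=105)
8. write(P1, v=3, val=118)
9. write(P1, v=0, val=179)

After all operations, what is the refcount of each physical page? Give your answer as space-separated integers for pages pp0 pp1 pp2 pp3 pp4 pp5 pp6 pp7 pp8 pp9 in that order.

Answer: 3 3 2 2 1 1 1 1 1 1

Derivation:
Op 1: fork(P0) -> P1. 4 ppages; refcounts: pp0:2 pp1:2 pp2:2 pp3:2
Op 2: fork(P1) -> P2. 4 ppages; refcounts: pp0:3 pp1:3 pp2:3 pp3:3
Op 3: fork(P1) -> P3. 4 ppages; refcounts: pp0:4 pp1:4 pp2:4 pp3:4
Op 4: write(P0, v3, 147). refcount(pp3)=4>1 -> COPY to pp4. 5 ppages; refcounts: pp0:4 pp1:4 pp2:4 pp3:3 pp4:1
Op 5: write(P1, v1, 189). refcount(pp1)=4>1 -> COPY to pp5. 6 ppages; refcounts: pp0:4 pp1:3 pp2:4 pp3:3 pp4:1 pp5:1
Op 6: write(P1, v2, 138). refcount(pp2)=4>1 -> COPY to pp6. 7 ppages; refcounts: pp0:4 pp1:3 pp2:3 pp3:3 pp4:1 pp5:1 pp6:1
Op 7: write(P0, v2, 105). refcount(pp2)=3>1 -> COPY to pp7. 8 ppages; refcounts: pp0:4 pp1:3 pp2:2 pp3:3 pp4:1 pp5:1 pp6:1 pp7:1
Op 8: write(P1, v3, 118). refcount(pp3)=3>1 -> COPY to pp8. 9 ppages; refcounts: pp0:4 pp1:3 pp2:2 pp3:2 pp4:1 pp5:1 pp6:1 pp7:1 pp8:1
Op 9: write(P1, v0, 179). refcount(pp0)=4>1 -> COPY to pp9. 10 ppages; refcounts: pp0:3 pp1:3 pp2:2 pp3:2 pp4:1 pp5:1 pp6:1 pp7:1 pp8:1 pp9:1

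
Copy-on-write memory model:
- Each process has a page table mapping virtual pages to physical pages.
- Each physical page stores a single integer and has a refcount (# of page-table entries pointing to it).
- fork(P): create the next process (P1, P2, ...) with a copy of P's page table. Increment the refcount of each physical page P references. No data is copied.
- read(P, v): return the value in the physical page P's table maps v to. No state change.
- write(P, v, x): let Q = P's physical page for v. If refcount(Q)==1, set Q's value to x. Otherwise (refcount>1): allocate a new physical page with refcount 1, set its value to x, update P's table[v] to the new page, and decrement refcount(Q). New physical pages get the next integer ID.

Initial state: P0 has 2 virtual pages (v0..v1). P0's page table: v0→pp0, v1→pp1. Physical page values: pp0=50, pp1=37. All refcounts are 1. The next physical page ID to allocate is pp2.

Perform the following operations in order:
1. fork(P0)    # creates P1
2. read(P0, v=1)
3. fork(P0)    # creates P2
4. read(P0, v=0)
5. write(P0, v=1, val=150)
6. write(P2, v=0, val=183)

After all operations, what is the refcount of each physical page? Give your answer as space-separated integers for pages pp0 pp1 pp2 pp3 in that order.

Answer: 2 2 1 1

Derivation:
Op 1: fork(P0) -> P1. 2 ppages; refcounts: pp0:2 pp1:2
Op 2: read(P0, v1) -> 37. No state change.
Op 3: fork(P0) -> P2. 2 ppages; refcounts: pp0:3 pp1:3
Op 4: read(P0, v0) -> 50. No state change.
Op 5: write(P0, v1, 150). refcount(pp1)=3>1 -> COPY to pp2. 3 ppages; refcounts: pp0:3 pp1:2 pp2:1
Op 6: write(P2, v0, 183). refcount(pp0)=3>1 -> COPY to pp3. 4 ppages; refcounts: pp0:2 pp1:2 pp2:1 pp3:1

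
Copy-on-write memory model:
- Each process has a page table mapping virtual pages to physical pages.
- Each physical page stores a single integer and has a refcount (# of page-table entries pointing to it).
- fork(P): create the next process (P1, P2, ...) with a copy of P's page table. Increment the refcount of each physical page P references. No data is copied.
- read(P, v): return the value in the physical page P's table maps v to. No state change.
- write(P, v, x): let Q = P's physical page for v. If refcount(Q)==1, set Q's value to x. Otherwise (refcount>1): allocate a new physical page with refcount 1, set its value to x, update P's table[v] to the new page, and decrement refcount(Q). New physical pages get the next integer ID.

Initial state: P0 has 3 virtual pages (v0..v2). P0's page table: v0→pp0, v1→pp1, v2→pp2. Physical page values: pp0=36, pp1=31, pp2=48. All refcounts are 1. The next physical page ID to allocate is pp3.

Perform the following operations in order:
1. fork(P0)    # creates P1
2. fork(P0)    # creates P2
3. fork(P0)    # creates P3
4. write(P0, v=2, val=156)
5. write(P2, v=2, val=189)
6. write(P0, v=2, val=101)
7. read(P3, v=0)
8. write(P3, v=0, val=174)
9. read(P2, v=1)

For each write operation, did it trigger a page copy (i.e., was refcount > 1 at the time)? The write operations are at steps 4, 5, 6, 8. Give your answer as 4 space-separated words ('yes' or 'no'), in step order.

Op 1: fork(P0) -> P1. 3 ppages; refcounts: pp0:2 pp1:2 pp2:2
Op 2: fork(P0) -> P2. 3 ppages; refcounts: pp0:3 pp1:3 pp2:3
Op 3: fork(P0) -> P3. 3 ppages; refcounts: pp0:4 pp1:4 pp2:4
Op 4: write(P0, v2, 156). refcount(pp2)=4>1 -> COPY to pp3. 4 ppages; refcounts: pp0:4 pp1:4 pp2:3 pp3:1
Op 5: write(P2, v2, 189). refcount(pp2)=3>1 -> COPY to pp4. 5 ppages; refcounts: pp0:4 pp1:4 pp2:2 pp3:1 pp4:1
Op 6: write(P0, v2, 101). refcount(pp3)=1 -> write in place. 5 ppages; refcounts: pp0:4 pp1:4 pp2:2 pp3:1 pp4:1
Op 7: read(P3, v0) -> 36. No state change.
Op 8: write(P3, v0, 174). refcount(pp0)=4>1 -> COPY to pp5. 6 ppages; refcounts: pp0:3 pp1:4 pp2:2 pp3:1 pp4:1 pp5:1
Op 9: read(P2, v1) -> 31. No state change.

yes yes no yes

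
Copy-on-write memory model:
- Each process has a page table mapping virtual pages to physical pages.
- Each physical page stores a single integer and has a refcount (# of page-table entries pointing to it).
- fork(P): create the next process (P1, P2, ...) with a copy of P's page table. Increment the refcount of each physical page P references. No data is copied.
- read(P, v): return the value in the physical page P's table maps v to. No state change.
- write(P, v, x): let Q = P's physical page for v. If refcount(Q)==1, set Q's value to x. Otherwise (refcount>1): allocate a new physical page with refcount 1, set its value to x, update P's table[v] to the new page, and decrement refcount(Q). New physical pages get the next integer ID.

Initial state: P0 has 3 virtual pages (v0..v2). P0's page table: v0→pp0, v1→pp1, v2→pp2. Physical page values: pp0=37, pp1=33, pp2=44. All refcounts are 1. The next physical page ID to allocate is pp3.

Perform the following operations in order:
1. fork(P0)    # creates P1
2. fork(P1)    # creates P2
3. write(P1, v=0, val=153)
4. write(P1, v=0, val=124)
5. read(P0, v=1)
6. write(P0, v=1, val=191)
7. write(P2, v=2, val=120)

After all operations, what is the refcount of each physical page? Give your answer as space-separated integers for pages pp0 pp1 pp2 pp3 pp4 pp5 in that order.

Op 1: fork(P0) -> P1. 3 ppages; refcounts: pp0:2 pp1:2 pp2:2
Op 2: fork(P1) -> P2. 3 ppages; refcounts: pp0:3 pp1:3 pp2:3
Op 3: write(P1, v0, 153). refcount(pp0)=3>1 -> COPY to pp3. 4 ppages; refcounts: pp0:2 pp1:3 pp2:3 pp3:1
Op 4: write(P1, v0, 124). refcount(pp3)=1 -> write in place. 4 ppages; refcounts: pp0:2 pp1:3 pp2:3 pp3:1
Op 5: read(P0, v1) -> 33. No state change.
Op 6: write(P0, v1, 191). refcount(pp1)=3>1 -> COPY to pp4. 5 ppages; refcounts: pp0:2 pp1:2 pp2:3 pp3:1 pp4:1
Op 7: write(P2, v2, 120). refcount(pp2)=3>1 -> COPY to pp5. 6 ppages; refcounts: pp0:2 pp1:2 pp2:2 pp3:1 pp4:1 pp5:1

Answer: 2 2 2 1 1 1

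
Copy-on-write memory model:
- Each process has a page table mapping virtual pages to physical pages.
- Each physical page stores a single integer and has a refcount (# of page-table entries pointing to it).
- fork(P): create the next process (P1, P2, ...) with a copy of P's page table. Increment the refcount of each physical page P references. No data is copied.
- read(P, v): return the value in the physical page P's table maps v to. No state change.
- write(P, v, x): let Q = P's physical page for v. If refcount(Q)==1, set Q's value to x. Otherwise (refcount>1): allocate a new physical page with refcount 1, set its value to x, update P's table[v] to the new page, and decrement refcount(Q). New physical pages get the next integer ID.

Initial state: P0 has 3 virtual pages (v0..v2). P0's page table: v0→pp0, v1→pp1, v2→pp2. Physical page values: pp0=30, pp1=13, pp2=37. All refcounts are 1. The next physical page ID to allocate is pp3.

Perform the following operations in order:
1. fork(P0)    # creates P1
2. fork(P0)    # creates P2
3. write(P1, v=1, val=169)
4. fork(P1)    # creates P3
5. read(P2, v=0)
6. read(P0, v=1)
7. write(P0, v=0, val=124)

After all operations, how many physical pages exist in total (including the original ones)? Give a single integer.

Answer: 5

Derivation:
Op 1: fork(P0) -> P1. 3 ppages; refcounts: pp0:2 pp1:2 pp2:2
Op 2: fork(P0) -> P2. 3 ppages; refcounts: pp0:3 pp1:3 pp2:3
Op 3: write(P1, v1, 169). refcount(pp1)=3>1 -> COPY to pp3. 4 ppages; refcounts: pp0:3 pp1:2 pp2:3 pp3:1
Op 4: fork(P1) -> P3. 4 ppages; refcounts: pp0:4 pp1:2 pp2:4 pp3:2
Op 5: read(P2, v0) -> 30. No state change.
Op 6: read(P0, v1) -> 13. No state change.
Op 7: write(P0, v0, 124). refcount(pp0)=4>1 -> COPY to pp4. 5 ppages; refcounts: pp0:3 pp1:2 pp2:4 pp3:2 pp4:1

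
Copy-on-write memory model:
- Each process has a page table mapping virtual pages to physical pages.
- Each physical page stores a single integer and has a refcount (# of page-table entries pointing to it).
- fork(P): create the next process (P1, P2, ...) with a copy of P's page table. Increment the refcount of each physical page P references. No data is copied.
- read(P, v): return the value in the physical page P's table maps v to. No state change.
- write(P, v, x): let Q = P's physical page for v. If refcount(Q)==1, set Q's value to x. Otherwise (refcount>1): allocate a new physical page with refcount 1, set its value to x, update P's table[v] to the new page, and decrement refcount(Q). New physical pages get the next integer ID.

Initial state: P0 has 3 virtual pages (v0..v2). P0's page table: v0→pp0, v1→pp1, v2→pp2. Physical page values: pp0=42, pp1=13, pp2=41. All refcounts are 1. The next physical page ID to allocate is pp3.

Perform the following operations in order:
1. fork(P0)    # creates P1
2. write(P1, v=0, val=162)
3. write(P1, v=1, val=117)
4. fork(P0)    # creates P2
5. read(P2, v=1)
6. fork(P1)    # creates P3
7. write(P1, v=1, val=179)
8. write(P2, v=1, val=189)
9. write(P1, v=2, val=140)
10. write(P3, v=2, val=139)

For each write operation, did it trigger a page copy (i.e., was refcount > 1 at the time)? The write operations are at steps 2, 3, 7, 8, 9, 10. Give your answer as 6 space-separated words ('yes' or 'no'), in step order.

Op 1: fork(P0) -> P1. 3 ppages; refcounts: pp0:2 pp1:2 pp2:2
Op 2: write(P1, v0, 162). refcount(pp0)=2>1 -> COPY to pp3. 4 ppages; refcounts: pp0:1 pp1:2 pp2:2 pp3:1
Op 3: write(P1, v1, 117). refcount(pp1)=2>1 -> COPY to pp4. 5 ppages; refcounts: pp0:1 pp1:1 pp2:2 pp3:1 pp4:1
Op 4: fork(P0) -> P2. 5 ppages; refcounts: pp0:2 pp1:2 pp2:3 pp3:1 pp4:1
Op 5: read(P2, v1) -> 13. No state change.
Op 6: fork(P1) -> P3. 5 ppages; refcounts: pp0:2 pp1:2 pp2:4 pp3:2 pp4:2
Op 7: write(P1, v1, 179). refcount(pp4)=2>1 -> COPY to pp5. 6 ppages; refcounts: pp0:2 pp1:2 pp2:4 pp3:2 pp4:1 pp5:1
Op 8: write(P2, v1, 189). refcount(pp1)=2>1 -> COPY to pp6. 7 ppages; refcounts: pp0:2 pp1:1 pp2:4 pp3:2 pp4:1 pp5:1 pp6:1
Op 9: write(P1, v2, 140). refcount(pp2)=4>1 -> COPY to pp7. 8 ppages; refcounts: pp0:2 pp1:1 pp2:3 pp3:2 pp4:1 pp5:1 pp6:1 pp7:1
Op 10: write(P3, v2, 139). refcount(pp2)=3>1 -> COPY to pp8. 9 ppages; refcounts: pp0:2 pp1:1 pp2:2 pp3:2 pp4:1 pp5:1 pp6:1 pp7:1 pp8:1

yes yes yes yes yes yes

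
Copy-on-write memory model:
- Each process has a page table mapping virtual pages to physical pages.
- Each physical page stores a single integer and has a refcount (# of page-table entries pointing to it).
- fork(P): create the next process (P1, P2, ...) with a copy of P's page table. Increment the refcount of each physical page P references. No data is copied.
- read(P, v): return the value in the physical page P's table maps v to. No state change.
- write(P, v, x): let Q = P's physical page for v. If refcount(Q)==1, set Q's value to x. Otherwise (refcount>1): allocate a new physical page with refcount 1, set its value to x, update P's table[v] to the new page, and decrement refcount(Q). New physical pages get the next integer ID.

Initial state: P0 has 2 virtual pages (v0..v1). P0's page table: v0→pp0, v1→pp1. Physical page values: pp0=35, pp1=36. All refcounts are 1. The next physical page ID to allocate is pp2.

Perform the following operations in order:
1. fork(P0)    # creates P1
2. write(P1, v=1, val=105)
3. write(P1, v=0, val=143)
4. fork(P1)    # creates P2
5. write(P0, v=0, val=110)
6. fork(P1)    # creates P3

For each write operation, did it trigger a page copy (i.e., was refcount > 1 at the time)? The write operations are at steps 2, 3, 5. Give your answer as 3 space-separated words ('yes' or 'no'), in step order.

Op 1: fork(P0) -> P1. 2 ppages; refcounts: pp0:2 pp1:2
Op 2: write(P1, v1, 105). refcount(pp1)=2>1 -> COPY to pp2. 3 ppages; refcounts: pp0:2 pp1:1 pp2:1
Op 3: write(P1, v0, 143). refcount(pp0)=2>1 -> COPY to pp3. 4 ppages; refcounts: pp0:1 pp1:1 pp2:1 pp3:1
Op 4: fork(P1) -> P2. 4 ppages; refcounts: pp0:1 pp1:1 pp2:2 pp3:2
Op 5: write(P0, v0, 110). refcount(pp0)=1 -> write in place. 4 ppages; refcounts: pp0:1 pp1:1 pp2:2 pp3:2
Op 6: fork(P1) -> P3. 4 ppages; refcounts: pp0:1 pp1:1 pp2:3 pp3:3

yes yes no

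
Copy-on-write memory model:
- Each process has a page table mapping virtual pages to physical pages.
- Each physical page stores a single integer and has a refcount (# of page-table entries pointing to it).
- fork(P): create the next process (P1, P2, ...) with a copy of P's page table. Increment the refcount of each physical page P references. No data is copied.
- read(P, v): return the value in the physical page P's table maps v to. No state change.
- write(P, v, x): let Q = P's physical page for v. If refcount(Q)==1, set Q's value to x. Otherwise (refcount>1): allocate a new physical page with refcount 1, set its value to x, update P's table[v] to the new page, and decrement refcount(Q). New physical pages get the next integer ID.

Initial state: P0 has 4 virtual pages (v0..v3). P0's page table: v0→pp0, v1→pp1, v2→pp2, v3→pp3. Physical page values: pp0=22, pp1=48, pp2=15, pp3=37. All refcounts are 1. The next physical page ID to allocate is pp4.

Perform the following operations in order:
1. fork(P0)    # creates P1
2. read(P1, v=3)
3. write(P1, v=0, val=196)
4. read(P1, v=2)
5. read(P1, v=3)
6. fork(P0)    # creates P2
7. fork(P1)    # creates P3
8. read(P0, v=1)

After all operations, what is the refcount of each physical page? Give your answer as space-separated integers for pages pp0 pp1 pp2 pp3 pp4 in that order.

Answer: 2 4 4 4 2

Derivation:
Op 1: fork(P0) -> P1. 4 ppages; refcounts: pp0:2 pp1:2 pp2:2 pp3:2
Op 2: read(P1, v3) -> 37. No state change.
Op 3: write(P1, v0, 196). refcount(pp0)=2>1 -> COPY to pp4. 5 ppages; refcounts: pp0:1 pp1:2 pp2:2 pp3:2 pp4:1
Op 4: read(P1, v2) -> 15. No state change.
Op 5: read(P1, v3) -> 37. No state change.
Op 6: fork(P0) -> P2. 5 ppages; refcounts: pp0:2 pp1:3 pp2:3 pp3:3 pp4:1
Op 7: fork(P1) -> P3. 5 ppages; refcounts: pp0:2 pp1:4 pp2:4 pp3:4 pp4:2
Op 8: read(P0, v1) -> 48. No state change.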